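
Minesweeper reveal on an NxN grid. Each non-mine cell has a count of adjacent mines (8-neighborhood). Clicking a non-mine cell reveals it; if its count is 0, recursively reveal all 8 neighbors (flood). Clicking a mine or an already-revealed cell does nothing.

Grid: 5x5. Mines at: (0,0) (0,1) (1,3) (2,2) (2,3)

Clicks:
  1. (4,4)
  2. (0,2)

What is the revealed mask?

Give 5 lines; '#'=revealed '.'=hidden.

Click 1 (4,4) count=0: revealed 14 new [(1,0) (1,1) (2,0) (2,1) (3,0) (3,1) (3,2) (3,3) (3,4) (4,0) (4,1) (4,2) (4,3) (4,4)] -> total=14
Click 2 (0,2) count=2: revealed 1 new [(0,2)] -> total=15

Answer: ..#..
##...
##...
#####
#####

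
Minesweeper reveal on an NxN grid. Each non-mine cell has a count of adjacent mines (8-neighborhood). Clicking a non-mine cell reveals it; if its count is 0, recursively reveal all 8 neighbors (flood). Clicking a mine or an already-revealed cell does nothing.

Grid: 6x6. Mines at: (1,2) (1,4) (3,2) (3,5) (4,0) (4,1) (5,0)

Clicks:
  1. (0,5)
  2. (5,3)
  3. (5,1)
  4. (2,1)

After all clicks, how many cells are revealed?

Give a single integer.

Click 1 (0,5) count=1: revealed 1 new [(0,5)] -> total=1
Click 2 (5,3) count=0: revealed 8 new [(4,2) (4,3) (4,4) (4,5) (5,2) (5,3) (5,4) (5,5)] -> total=9
Click 3 (5,1) count=3: revealed 1 new [(5,1)] -> total=10
Click 4 (2,1) count=2: revealed 1 new [(2,1)] -> total=11

Answer: 11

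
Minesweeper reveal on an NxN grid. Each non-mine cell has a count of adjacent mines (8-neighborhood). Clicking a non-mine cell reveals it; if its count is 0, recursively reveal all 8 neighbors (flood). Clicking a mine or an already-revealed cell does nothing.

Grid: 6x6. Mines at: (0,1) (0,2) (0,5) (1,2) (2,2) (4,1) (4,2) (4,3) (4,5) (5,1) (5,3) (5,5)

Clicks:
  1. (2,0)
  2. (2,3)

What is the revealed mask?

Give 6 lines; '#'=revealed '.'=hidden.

Answer: ......
##....
##.#..
##....
......
......

Derivation:
Click 1 (2,0) count=0: revealed 6 new [(1,0) (1,1) (2,0) (2,1) (3,0) (3,1)] -> total=6
Click 2 (2,3) count=2: revealed 1 new [(2,3)] -> total=7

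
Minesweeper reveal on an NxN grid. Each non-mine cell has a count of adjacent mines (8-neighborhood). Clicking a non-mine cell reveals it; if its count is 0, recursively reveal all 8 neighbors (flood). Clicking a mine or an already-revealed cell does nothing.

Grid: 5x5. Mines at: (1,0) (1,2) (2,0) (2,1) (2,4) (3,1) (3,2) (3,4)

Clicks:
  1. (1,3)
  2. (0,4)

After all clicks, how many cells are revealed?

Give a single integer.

Click 1 (1,3) count=2: revealed 1 new [(1,3)] -> total=1
Click 2 (0,4) count=0: revealed 3 new [(0,3) (0,4) (1,4)] -> total=4

Answer: 4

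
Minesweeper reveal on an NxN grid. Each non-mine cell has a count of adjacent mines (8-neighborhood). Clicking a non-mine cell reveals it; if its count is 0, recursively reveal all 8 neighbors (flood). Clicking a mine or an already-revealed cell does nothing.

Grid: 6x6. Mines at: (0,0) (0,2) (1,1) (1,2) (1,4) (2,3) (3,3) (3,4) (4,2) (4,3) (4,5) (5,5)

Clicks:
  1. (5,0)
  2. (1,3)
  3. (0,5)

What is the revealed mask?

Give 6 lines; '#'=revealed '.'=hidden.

Click 1 (5,0) count=0: revealed 8 new [(2,0) (2,1) (3,0) (3,1) (4,0) (4,1) (5,0) (5,1)] -> total=8
Click 2 (1,3) count=4: revealed 1 new [(1,3)] -> total=9
Click 3 (0,5) count=1: revealed 1 new [(0,5)] -> total=10

Answer: .....#
...#..
##....
##....
##....
##....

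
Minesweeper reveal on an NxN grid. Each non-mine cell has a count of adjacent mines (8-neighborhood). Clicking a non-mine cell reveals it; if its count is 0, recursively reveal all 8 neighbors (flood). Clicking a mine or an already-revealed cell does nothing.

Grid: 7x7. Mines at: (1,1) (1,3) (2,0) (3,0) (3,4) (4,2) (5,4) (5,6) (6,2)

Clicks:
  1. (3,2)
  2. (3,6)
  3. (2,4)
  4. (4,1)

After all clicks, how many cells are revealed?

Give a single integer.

Click 1 (3,2) count=1: revealed 1 new [(3,2)] -> total=1
Click 2 (3,6) count=0: revealed 13 new [(0,4) (0,5) (0,6) (1,4) (1,5) (1,6) (2,4) (2,5) (2,6) (3,5) (3,6) (4,5) (4,6)] -> total=14
Click 3 (2,4) count=2: revealed 0 new [(none)] -> total=14
Click 4 (4,1) count=2: revealed 1 new [(4,1)] -> total=15

Answer: 15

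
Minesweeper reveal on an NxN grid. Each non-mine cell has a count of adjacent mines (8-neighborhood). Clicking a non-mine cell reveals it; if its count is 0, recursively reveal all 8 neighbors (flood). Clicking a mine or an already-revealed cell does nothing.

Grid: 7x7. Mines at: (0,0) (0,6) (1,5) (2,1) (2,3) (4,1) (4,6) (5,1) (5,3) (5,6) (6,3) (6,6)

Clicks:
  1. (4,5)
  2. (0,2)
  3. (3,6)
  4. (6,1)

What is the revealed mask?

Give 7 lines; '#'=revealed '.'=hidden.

Answer: .####..
.####..
.......
......#
.....#.
.......
.#.....

Derivation:
Click 1 (4,5) count=2: revealed 1 new [(4,5)] -> total=1
Click 2 (0,2) count=0: revealed 8 new [(0,1) (0,2) (0,3) (0,4) (1,1) (1,2) (1,3) (1,4)] -> total=9
Click 3 (3,6) count=1: revealed 1 new [(3,6)] -> total=10
Click 4 (6,1) count=1: revealed 1 new [(6,1)] -> total=11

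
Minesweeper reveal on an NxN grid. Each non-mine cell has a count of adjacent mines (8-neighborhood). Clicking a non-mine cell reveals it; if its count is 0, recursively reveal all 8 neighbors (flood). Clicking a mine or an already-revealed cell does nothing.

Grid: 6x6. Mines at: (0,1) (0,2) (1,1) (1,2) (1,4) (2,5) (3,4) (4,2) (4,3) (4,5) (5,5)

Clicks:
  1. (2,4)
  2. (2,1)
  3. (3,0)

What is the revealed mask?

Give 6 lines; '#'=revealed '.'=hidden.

Answer: ......
......
##..#.
##....
##....
##....

Derivation:
Click 1 (2,4) count=3: revealed 1 new [(2,4)] -> total=1
Click 2 (2,1) count=2: revealed 1 new [(2,1)] -> total=2
Click 3 (3,0) count=0: revealed 7 new [(2,0) (3,0) (3,1) (4,0) (4,1) (5,0) (5,1)] -> total=9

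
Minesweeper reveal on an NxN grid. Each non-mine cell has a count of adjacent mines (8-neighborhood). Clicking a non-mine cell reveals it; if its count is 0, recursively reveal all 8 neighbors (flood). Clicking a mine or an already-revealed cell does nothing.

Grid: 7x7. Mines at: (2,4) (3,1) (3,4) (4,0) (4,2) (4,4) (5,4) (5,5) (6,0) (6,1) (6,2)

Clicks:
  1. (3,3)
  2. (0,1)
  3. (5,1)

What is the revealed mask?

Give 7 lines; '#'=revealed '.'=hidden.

Answer: #######
#######
####.##
...#.##
.....##
.#.....
.......

Derivation:
Click 1 (3,3) count=4: revealed 1 new [(3,3)] -> total=1
Click 2 (0,1) count=0: revealed 24 new [(0,0) (0,1) (0,2) (0,3) (0,4) (0,5) (0,6) (1,0) (1,1) (1,2) (1,3) (1,4) (1,5) (1,6) (2,0) (2,1) (2,2) (2,3) (2,5) (2,6) (3,5) (3,6) (4,5) (4,6)] -> total=25
Click 3 (5,1) count=5: revealed 1 new [(5,1)] -> total=26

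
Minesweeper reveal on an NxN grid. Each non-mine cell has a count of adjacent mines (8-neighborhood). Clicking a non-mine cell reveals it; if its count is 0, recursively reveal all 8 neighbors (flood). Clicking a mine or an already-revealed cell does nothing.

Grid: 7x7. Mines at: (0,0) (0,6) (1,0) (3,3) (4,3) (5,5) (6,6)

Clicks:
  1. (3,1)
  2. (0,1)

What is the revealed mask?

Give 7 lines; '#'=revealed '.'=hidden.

Answer: .#.....
.......
###....
###....
###....
#####..
#####..

Derivation:
Click 1 (3,1) count=0: revealed 19 new [(2,0) (2,1) (2,2) (3,0) (3,1) (3,2) (4,0) (4,1) (4,2) (5,0) (5,1) (5,2) (5,3) (5,4) (6,0) (6,1) (6,2) (6,3) (6,4)] -> total=19
Click 2 (0,1) count=2: revealed 1 new [(0,1)] -> total=20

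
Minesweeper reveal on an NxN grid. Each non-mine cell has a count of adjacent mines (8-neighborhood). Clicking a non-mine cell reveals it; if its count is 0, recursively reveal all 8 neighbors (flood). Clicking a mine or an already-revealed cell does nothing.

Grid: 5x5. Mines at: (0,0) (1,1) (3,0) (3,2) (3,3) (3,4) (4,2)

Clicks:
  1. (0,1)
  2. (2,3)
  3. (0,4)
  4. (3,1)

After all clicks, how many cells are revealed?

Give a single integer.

Answer: 11

Derivation:
Click 1 (0,1) count=2: revealed 1 new [(0,1)] -> total=1
Click 2 (2,3) count=3: revealed 1 new [(2,3)] -> total=2
Click 3 (0,4) count=0: revealed 8 new [(0,2) (0,3) (0,4) (1,2) (1,3) (1,4) (2,2) (2,4)] -> total=10
Click 4 (3,1) count=3: revealed 1 new [(3,1)] -> total=11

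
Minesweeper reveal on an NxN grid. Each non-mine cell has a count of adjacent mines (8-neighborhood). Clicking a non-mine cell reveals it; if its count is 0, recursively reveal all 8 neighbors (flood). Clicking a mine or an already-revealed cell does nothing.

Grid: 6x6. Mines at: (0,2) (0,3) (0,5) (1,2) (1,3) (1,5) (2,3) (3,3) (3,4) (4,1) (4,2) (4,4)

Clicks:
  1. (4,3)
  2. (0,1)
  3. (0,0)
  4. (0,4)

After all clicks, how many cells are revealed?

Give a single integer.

Answer: 10

Derivation:
Click 1 (4,3) count=4: revealed 1 new [(4,3)] -> total=1
Click 2 (0,1) count=2: revealed 1 new [(0,1)] -> total=2
Click 3 (0,0) count=0: revealed 7 new [(0,0) (1,0) (1,1) (2,0) (2,1) (3,0) (3,1)] -> total=9
Click 4 (0,4) count=4: revealed 1 new [(0,4)] -> total=10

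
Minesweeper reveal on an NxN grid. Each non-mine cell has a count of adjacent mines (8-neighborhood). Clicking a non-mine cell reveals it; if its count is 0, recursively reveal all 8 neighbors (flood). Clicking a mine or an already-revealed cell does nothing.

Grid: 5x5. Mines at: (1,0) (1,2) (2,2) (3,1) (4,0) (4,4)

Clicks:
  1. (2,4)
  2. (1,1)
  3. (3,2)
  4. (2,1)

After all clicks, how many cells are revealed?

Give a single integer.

Click 1 (2,4) count=0: revealed 8 new [(0,3) (0,4) (1,3) (1,4) (2,3) (2,4) (3,3) (3,4)] -> total=8
Click 2 (1,1) count=3: revealed 1 new [(1,1)] -> total=9
Click 3 (3,2) count=2: revealed 1 new [(3,2)] -> total=10
Click 4 (2,1) count=4: revealed 1 new [(2,1)] -> total=11

Answer: 11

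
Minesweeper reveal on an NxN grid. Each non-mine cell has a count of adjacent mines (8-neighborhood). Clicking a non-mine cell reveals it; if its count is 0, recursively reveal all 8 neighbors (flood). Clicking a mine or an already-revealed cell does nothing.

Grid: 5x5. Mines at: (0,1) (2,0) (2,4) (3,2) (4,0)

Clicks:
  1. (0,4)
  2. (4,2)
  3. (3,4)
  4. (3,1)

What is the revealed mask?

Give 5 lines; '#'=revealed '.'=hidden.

Answer: ..###
..###
.....
.#..#
..#..

Derivation:
Click 1 (0,4) count=0: revealed 6 new [(0,2) (0,3) (0,4) (1,2) (1,3) (1,4)] -> total=6
Click 2 (4,2) count=1: revealed 1 new [(4,2)] -> total=7
Click 3 (3,4) count=1: revealed 1 new [(3,4)] -> total=8
Click 4 (3,1) count=3: revealed 1 new [(3,1)] -> total=9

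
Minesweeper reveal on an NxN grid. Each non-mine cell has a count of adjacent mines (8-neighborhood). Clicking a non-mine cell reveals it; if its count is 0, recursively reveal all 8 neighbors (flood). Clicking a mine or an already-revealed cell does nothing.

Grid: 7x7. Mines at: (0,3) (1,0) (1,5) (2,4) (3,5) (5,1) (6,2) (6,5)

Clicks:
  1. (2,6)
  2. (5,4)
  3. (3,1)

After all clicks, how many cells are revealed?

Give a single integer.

Answer: 21

Derivation:
Click 1 (2,6) count=2: revealed 1 new [(2,6)] -> total=1
Click 2 (5,4) count=1: revealed 1 new [(5,4)] -> total=2
Click 3 (3,1) count=0: revealed 19 new [(1,1) (1,2) (1,3) (2,0) (2,1) (2,2) (2,3) (3,0) (3,1) (3,2) (3,3) (3,4) (4,0) (4,1) (4,2) (4,3) (4,4) (5,2) (5,3)] -> total=21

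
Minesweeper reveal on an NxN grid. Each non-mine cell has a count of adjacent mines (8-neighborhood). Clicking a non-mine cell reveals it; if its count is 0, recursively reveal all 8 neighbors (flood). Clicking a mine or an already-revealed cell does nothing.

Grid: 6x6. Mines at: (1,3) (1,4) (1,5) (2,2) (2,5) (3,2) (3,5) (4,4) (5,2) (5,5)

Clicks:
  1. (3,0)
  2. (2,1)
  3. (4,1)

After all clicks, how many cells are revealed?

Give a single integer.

Answer: 14

Derivation:
Click 1 (3,0) count=0: revealed 14 new [(0,0) (0,1) (0,2) (1,0) (1,1) (1,2) (2,0) (2,1) (3,0) (3,1) (4,0) (4,1) (5,0) (5,1)] -> total=14
Click 2 (2,1) count=2: revealed 0 new [(none)] -> total=14
Click 3 (4,1) count=2: revealed 0 new [(none)] -> total=14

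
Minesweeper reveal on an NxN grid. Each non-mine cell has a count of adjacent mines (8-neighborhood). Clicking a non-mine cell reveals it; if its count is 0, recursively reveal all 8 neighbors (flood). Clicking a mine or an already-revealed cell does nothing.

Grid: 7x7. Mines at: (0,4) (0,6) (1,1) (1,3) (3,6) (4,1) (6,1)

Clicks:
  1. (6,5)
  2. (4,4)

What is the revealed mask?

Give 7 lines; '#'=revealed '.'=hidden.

Answer: .......
.......
..####.
..####.
..#####
..#####
..#####

Derivation:
Click 1 (6,5) count=0: revealed 23 new [(2,2) (2,3) (2,4) (2,5) (3,2) (3,3) (3,4) (3,5) (4,2) (4,3) (4,4) (4,5) (4,6) (5,2) (5,3) (5,4) (5,5) (5,6) (6,2) (6,3) (6,4) (6,5) (6,6)] -> total=23
Click 2 (4,4) count=0: revealed 0 new [(none)] -> total=23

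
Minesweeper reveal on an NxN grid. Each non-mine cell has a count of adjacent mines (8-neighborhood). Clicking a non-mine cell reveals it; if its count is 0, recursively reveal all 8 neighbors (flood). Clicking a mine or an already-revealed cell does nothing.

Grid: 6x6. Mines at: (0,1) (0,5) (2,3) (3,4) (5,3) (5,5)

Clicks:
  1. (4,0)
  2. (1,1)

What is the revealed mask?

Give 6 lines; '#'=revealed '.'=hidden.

Click 1 (4,0) count=0: revealed 15 new [(1,0) (1,1) (1,2) (2,0) (2,1) (2,2) (3,0) (3,1) (3,2) (4,0) (4,1) (4,2) (5,0) (5,1) (5,2)] -> total=15
Click 2 (1,1) count=1: revealed 0 new [(none)] -> total=15

Answer: ......
###...
###...
###...
###...
###...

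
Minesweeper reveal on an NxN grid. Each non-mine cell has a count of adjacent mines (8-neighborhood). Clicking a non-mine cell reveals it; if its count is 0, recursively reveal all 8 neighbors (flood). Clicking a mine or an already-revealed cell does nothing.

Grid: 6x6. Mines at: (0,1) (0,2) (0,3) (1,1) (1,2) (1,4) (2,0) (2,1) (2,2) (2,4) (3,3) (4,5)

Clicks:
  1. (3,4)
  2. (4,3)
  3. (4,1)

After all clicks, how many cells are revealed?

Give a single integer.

Answer: 14

Derivation:
Click 1 (3,4) count=3: revealed 1 new [(3,4)] -> total=1
Click 2 (4,3) count=1: revealed 1 new [(4,3)] -> total=2
Click 3 (4,1) count=0: revealed 12 new [(3,0) (3,1) (3,2) (4,0) (4,1) (4,2) (4,4) (5,0) (5,1) (5,2) (5,3) (5,4)] -> total=14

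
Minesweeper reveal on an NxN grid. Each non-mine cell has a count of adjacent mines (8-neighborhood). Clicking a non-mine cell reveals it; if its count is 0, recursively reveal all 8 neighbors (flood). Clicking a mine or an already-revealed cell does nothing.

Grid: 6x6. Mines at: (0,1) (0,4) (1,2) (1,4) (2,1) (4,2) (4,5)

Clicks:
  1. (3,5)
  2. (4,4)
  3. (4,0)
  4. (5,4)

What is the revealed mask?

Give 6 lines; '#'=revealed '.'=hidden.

Answer: ......
......
......
##...#
##..#.
##..#.

Derivation:
Click 1 (3,5) count=1: revealed 1 new [(3,5)] -> total=1
Click 2 (4,4) count=1: revealed 1 new [(4,4)] -> total=2
Click 3 (4,0) count=0: revealed 6 new [(3,0) (3,1) (4,0) (4,1) (5,0) (5,1)] -> total=8
Click 4 (5,4) count=1: revealed 1 new [(5,4)] -> total=9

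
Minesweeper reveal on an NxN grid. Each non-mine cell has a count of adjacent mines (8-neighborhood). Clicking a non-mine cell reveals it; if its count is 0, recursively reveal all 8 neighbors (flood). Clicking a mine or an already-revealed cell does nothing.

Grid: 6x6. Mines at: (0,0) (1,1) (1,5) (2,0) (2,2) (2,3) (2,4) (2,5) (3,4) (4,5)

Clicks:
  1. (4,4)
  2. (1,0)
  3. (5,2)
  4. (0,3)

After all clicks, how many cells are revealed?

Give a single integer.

Click 1 (4,4) count=2: revealed 1 new [(4,4)] -> total=1
Click 2 (1,0) count=3: revealed 1 new [(1,0)] -> total=2
Click 3 (5,2) count=0: revealed 13 new [(3,0) (3,1) (3,2) (3,3) (4,0) (4,1) (4,2) (4,3) (5,0) (5,1) (5,2) (5,3) (5,4)] -> total=15
Click 4 (0,3) count=0: revealed 6 new [(0,2) (0,3) (0,4) (1,2) (1,3) (1,4)] -> total=21

Answer: 21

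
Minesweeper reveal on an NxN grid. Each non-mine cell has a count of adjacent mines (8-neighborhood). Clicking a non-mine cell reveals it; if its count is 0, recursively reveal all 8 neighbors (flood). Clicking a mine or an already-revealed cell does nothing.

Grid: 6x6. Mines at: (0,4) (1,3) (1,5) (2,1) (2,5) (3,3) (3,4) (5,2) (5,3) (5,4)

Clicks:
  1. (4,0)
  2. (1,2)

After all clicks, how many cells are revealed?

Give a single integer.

Click 1 (4,0) count=0: revealed 6 new [(3,0) (3,1) (4,0) (4,1) (5,0) (5,1)] -> total=6
Click 2 (1,2) count=2: revealed 1 new [(1,2)] -> total=7

Answer: 7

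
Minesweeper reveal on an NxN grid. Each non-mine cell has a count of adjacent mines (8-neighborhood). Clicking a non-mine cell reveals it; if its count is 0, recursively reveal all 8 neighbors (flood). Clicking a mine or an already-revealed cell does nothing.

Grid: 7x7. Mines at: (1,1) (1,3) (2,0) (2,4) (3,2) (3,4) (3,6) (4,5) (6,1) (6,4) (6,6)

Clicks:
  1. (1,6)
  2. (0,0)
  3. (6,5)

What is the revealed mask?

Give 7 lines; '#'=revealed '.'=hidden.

Click 1 (1,6) count=0: revealed 8 new [(0,4) (0,5) (0,6) (1,4) (1,5) (1,6) (2,5) (2,6)] -> total=8
Click 2 (0,0) count=1: revealed 1 new [(0,0)] -> total=9
Click 3 (6,5) count=2: revealed 1 new [(6,5)] -> total=10

Answer: #...###
....###
.....##
.......
.......
.......
.....#.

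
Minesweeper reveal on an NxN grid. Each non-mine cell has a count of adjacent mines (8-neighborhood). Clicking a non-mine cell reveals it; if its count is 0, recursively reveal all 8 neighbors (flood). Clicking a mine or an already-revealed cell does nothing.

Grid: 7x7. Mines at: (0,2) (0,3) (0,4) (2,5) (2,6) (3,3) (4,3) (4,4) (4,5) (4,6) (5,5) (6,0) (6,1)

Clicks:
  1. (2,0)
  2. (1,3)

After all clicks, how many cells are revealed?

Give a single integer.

Click 1 (2,0) count=0: revealed 17 new [(0,0) (0,1) (1,0) (1,1) (1,2) (2,0) (2,1) (2,2) (3,0) (3,1) (3,2) (4,0) (4,1) (4,2) (5,0) (5,1) (5,2)] -> total=17
Click 2 (1,3) count=3: revealed 1 new [(1,3)] -> total=18

Answer: 18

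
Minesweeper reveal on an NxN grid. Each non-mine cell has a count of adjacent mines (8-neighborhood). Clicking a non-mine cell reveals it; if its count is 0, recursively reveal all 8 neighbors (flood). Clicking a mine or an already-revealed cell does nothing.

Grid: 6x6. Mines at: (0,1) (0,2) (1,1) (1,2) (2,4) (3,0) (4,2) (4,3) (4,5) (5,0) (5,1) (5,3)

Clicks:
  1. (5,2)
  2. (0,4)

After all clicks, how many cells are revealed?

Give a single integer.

Click 1 (5,2) count=4: revealed 1 new [(5,2)] -> total=1
Click 2 (0,4) count=0: revealed 6 new [(0,3) (0,4) (0,5) (1,3) (1,4) (1,5)] -> total=7

Answer: 7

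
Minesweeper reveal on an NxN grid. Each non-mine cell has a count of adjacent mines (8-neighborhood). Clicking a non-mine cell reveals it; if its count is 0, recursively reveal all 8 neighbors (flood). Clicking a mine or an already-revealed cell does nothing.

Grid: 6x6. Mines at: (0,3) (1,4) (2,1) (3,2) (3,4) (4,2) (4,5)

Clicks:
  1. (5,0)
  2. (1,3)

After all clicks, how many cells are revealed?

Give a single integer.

Answer: 7

Derivation:
Click 1 (5,0) count=0: revealed 6 new [(3,0) (3,1) (4,0) (4,1) (5,0) (5,1)] -> total=6
Click 2 (1,3) count=2: revealed 1 new [(1,3)] -> total=7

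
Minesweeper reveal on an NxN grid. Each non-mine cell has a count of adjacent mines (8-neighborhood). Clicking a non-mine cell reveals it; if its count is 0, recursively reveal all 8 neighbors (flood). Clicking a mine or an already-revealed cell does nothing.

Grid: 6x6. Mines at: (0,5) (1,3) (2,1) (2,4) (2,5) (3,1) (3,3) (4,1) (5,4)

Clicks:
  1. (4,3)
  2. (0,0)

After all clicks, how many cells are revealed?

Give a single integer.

Click 1 (4,3) count=2: revealed 1 new [(4,3)] -> total=1
Click 2 (0,0) count=0: revealed 6 new [(0,0) (0,1) (0,2) (1,0) (1,1) (1,2)] -> total=7

Answer: 7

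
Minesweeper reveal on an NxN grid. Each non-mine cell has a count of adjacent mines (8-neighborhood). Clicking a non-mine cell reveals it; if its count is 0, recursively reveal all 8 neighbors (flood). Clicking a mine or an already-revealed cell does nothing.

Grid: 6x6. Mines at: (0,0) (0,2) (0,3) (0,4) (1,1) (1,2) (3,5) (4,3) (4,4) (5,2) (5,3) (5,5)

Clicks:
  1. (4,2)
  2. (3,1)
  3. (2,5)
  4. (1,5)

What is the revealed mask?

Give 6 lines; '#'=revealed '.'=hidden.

Click 1 (4,2) count=3: revealed 1 new [(4,2)] -> total=1
Click 2 (3,1) count=0: revealed 10 new [(2,0) (2,1) (2,2) (3,0) (3,1) (3,2) (4,0) (4,1) (5,0) (5,1)] -> total=11
Click 3 (2,5) count=1: revealed 1 new [(2,5)] -> total=12
Click 4 (1,5) count=1: revealed 1 new [(1,5)] -> total=13

Answer: ......
.....#
###..#
###...
###...
##....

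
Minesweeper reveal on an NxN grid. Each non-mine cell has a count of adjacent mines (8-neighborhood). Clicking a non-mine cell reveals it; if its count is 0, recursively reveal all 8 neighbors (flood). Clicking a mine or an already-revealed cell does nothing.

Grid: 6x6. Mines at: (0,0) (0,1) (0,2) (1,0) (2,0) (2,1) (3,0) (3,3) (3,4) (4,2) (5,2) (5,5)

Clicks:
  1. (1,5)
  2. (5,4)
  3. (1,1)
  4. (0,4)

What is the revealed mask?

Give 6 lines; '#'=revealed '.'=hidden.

Click 1 (1,5) count=0: revealed 9 new [(0,3) (0,4) (0,5) (1,3) (1,4) (1,5) (2,3) (2,4) (2,5)] -> total=9
Click 2 (5,4) count=1: revealed 1 new [(5,4)] -> total=10
Click 3 (1,1) count=6: revealed 1 new [(1,1)] -> total=11
Click 4 (0,4) count=0: revealed 0 new [(none)] -> total=11

Answer: ...###
.#.###
...###
......
......
....#.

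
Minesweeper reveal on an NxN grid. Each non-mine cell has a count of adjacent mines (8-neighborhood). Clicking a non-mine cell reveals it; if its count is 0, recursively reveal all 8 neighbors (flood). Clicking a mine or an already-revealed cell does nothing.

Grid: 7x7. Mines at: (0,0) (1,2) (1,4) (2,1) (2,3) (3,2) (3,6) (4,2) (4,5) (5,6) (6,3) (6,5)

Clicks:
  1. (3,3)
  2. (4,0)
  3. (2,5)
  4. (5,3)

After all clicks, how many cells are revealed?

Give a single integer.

Answer: 13

Derivation:
Click 1 (3,3) count=3: revealed 1 new [(3,3)] -> total=1
Click 2 (4,0) count=0: revealed 10 new [(3,0) (3,1) (4,0) (4,1) (5,0) (5,1) (5,2) (6,0) (6,1) (6,2)] -> total=11
Click 3 (2,5) count=2: revealed 1 new [(2,5)] -> total=12
Click 4 (5,3) count=2: revealed 1 new [(5,3)] -> total=13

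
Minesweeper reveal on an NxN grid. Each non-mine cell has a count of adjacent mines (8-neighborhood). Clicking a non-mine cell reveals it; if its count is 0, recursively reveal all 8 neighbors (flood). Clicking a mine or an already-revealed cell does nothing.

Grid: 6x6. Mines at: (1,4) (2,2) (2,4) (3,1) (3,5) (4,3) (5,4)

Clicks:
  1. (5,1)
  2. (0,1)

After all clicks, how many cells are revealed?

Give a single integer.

Answer: 16

Derivation:
Click 1 (5,1) count=0: revealed 6 new [(4,0) (4,1) (4,2) (5,0) (5,1) (5,2)] -> total=6
Click 2 (0,1) count=0: revealed 10 new [(0,0) (0,1) (0,2) (0,3) (1,0) (1,1) (1,2) (1,3) (2,0) (2,1)] -> total=16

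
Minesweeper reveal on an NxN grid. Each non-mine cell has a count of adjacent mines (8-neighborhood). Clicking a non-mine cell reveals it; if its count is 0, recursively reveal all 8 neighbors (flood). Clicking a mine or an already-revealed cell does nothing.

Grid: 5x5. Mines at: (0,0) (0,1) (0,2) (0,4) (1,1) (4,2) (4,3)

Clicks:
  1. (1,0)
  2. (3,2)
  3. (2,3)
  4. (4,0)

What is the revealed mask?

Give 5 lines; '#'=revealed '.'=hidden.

Click 1 (1,0) count=3: revealed 1 new [(1,0)] -> total=1
Click 2 (3,2) count=2: revealed 1 new [(3,2)] -> total=2
Click 3 (2,3) count=0: revealed 8 new [(1,2) (1,3) (1,4) (2,2) (2,3) (2,4) (3,3) (3,4)] -> total=10
Click 4 (4,0) count=0: revealed 6 new [(2,0) (2,1) (3,0) (3,1) (4,0) (4,1)] -> total=16

Answer: .....
#.###
#####
#####
##...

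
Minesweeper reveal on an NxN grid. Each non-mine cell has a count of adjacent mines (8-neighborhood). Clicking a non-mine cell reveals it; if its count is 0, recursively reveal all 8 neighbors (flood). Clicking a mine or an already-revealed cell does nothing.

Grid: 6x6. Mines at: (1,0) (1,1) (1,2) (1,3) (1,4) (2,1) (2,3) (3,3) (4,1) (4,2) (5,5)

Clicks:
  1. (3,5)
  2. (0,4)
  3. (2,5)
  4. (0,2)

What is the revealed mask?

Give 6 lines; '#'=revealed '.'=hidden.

Click 1 (3,5) count=0: revealed 6 new [(2,4) (2,5) (3,4) (3,5) (4,4) (4,5)] -> total=6
Click 2 (0,4) count=2: revealed 1 new [(0,4)] -> total=7
Click 3 (2,5) count=1: revealed 0 new [(none)] -> total=7
Click 4 (0,2) count=3: revealed 1 new [(0,2)] -> total=8

Answer: ..#.#.
......
....##
....##
....##
......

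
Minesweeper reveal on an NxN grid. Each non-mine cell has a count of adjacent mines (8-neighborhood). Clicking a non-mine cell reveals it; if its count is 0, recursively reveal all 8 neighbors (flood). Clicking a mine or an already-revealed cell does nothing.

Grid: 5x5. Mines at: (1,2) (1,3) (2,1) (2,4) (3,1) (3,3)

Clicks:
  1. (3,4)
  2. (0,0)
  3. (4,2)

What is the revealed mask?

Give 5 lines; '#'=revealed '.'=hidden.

Click 1 (3,4) count=2: revealed 1 new [(3,4)] -> total=1
Click 2 (0,0) count=0: revealed 4 new [(0,0) (0,1) (1,0) (1,1)] -> total=5
Click 3 (4,2) count=2: revealed 1 new [(4,2)] -> total=6

Answer: ##...
##...
.....
....#
..#..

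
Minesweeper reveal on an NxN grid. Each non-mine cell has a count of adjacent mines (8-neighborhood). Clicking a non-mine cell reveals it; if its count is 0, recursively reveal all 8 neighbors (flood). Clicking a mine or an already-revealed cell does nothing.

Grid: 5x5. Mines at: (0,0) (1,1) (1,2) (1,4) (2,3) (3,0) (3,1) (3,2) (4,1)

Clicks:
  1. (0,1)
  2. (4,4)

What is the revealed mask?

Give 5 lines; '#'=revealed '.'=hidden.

Answer: .#...
.....
.....
...##
...##

Derivation:
Click 1 (0,1) count=3: revealed 1 new [(0,1)] -> total=1
Click 2 (4,4) count=0: revealed 4 new [(3,3) (3,4) (4,3) (4,4)] -> total=5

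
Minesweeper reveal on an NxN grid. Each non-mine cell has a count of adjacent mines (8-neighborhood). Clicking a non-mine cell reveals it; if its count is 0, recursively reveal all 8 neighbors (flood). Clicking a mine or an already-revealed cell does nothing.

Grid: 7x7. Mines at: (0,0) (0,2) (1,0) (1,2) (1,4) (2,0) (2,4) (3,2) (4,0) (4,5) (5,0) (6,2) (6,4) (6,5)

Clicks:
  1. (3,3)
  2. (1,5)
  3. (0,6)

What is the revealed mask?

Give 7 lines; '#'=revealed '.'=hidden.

Answer: .....##
.....##
.....##
...#.##
.......
.......
.......

Derivation:
Click 1 (3,3) count=2: revealed 1 new [(3,3)] -> total=1
Click 2 (1,5) count=2: revealed 1 new [(1,5)] -> total=2
Click 3 (0,6) count=0: revealed 7 new [(0,5) (0,6) (1,6) (2,5) (2,6) (3,5) (3,6)] -> total=9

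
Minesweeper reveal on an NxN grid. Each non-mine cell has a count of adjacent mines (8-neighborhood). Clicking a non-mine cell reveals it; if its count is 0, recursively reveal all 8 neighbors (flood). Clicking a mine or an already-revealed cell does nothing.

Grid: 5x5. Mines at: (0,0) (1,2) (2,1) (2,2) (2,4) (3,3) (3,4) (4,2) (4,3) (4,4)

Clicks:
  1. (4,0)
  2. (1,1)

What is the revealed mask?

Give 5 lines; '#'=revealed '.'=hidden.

Answer: .....
.#...
.....
##...
##...

Derivation:
Click 1 (4,0) count=0: revealed 4 new [(3,0) (3,1) (4,0) (4,1)] -> total=4
Click 2 (1,1) count=4: revealed 1 new [(1,1)] -> total=5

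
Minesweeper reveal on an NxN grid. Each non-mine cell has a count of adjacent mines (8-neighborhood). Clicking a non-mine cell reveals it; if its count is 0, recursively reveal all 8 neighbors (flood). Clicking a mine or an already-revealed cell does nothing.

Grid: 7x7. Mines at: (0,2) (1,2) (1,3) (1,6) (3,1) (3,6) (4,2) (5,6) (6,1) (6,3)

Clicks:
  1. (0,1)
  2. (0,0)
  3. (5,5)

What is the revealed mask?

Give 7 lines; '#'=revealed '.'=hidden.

Click 1 (0,1) count=2: revealed 1 new [(0,1)] -> total=1
Click 2 (0,0) count=0: revealed 5 new [(0,0) (1,0) (1,1) (2,0) (2,1)] -> total=6
Click 3 (5,5) count=1: revealed 1 new [(5,5)] -> total=7

Answer: ##.....
##.....
##.....
.......
.......
.....#.
.......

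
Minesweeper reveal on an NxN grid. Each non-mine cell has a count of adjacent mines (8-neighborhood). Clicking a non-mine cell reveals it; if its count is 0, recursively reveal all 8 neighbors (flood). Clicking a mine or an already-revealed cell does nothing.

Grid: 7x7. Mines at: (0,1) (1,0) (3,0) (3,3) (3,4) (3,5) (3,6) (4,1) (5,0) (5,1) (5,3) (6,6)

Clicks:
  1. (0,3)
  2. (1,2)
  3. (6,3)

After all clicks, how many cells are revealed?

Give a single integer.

Click 1 (0,3) count=0: revealed 15 new [(0,2) (0,3) (0,4) (0,5) (0,6) (1,2) (1,3) (1,4) (1,5) (1,6) (2,2) (2,3) (2,4) (2,5) (2,6)] -> total=15
Click 2 (1,2) count=1: revealed 0 new [(none)] -> total=15
Click 3 (6,3) count=1: revealed 1 new [(6,3)] -> total=16

Answer: 16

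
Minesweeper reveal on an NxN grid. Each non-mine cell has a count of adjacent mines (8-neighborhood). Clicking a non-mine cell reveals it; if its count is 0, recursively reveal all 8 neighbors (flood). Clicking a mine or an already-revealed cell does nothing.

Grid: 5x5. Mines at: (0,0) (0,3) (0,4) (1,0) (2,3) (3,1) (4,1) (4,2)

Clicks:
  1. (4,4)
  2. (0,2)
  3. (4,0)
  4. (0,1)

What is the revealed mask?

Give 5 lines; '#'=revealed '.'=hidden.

Answer: .##..
.....
.....
...##
#..##

Derivation:
Click 1 (4,4) count=0: revealed 4 new [(3,3) (3,4) (4,3) (4,4)] -> total=4
Click 2 (0,2) count=1: revealed 1 new [(0,2)] -> total=5
Click 3 (4,0) count=2: revealed 1 new [(4,0)] -> total=6
Click 4 (0,1) count=2: revealed 1 new [(0,1)] -> total=7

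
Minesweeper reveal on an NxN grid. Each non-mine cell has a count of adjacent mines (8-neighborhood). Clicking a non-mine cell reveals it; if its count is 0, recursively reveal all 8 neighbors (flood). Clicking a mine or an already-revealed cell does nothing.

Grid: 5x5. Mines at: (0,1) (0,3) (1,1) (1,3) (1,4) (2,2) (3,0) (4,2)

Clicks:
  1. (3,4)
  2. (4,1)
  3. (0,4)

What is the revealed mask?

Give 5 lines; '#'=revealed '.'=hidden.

Click 1 (3,4) count=0: revealed 6 new [(2,3) (2,4) (3,3) (3,4) (4,3) (4,4)] -> total=6
Click 2 (4,1) count=2: revealed 1 new [(4,1)] -> total=7
Click 3 (0,4) count=3: revealed 1 new [(0,4)] -> total=8

Answer: ....#
.....
...##
...##
.#.##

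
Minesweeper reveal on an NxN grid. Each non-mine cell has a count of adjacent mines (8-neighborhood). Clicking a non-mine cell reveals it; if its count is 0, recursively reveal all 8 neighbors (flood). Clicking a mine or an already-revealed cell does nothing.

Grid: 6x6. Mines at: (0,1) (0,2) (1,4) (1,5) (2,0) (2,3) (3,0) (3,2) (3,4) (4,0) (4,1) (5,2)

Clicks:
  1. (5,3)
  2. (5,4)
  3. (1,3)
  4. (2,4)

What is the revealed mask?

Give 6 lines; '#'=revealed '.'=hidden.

Answer: ......
...#..
....#.
......
...###
...###

Derivation:
Click 1 (5,3) count=1: revealed 1 new [(5,3)] -> total=1
Click 2 (5,4) count=0: revealed 5 new [(4,3) (4,4) (4,5) (5,4) (5,5)] -> total=6
Click 3 (1,3) count=3: revealed 1 new [(1,3)] -> total=7
Click 4 (2,4) count=4: revealed 1 new [(2,4)] -> total=8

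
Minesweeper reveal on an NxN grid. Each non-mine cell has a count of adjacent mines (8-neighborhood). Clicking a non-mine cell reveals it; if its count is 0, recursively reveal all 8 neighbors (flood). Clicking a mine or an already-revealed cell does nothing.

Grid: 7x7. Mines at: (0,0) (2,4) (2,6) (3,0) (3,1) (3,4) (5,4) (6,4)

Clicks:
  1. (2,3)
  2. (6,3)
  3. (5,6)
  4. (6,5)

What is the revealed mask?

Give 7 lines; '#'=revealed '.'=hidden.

Answer: .......
.......
...#...
.....##
.....##
.....##
...#.##

Derivation:
Click 1 (2,3) count=2: revealed 1 new [(2,3)] -> total=1
Click 2 (6,3) count=2: revealed 1 new [(6,3)] -> total=2
Click 3 (5,6) count=0: revealed 8 new [(3,5) (3,6) (4,5) (4,6) (5,5) (5,6) (6,5) (6,6)] -> total=10
Click 4 (6,5) count=2: revealed 0 new [(none)] -> total=10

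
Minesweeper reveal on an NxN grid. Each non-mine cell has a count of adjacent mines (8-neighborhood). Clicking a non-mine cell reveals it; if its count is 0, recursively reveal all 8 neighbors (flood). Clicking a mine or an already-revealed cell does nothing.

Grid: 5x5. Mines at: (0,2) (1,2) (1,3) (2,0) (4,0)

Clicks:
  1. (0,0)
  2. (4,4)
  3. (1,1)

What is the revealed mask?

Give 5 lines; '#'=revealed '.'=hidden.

Click 1 (0,0) count=0: revealed 4 new [(0,0) (0,1) (1,0) (1,1)] -> total=4
Click 2 (4,4) count=0: revealed 12 new [(2,1) (2,2) (2,3) (2,4) (3,1) (3,2) (3,3) (3,4) (4,1) (4,2) (4,3) (4,4)] -> total=16
Click 3 (1,1) count=3: revealed 0 new [(none)] -> total=16

Answer: ##...
##...
.####
.####
.####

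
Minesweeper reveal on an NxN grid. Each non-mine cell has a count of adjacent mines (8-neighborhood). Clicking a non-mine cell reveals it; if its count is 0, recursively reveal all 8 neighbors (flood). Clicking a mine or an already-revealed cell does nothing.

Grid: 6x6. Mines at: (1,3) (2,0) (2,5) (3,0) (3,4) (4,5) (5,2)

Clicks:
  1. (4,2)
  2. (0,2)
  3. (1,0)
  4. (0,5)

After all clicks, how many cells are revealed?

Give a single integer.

Answer: 7

Derivation:
Click 1 (4,2) count=1: revealed 1 new [(4,2)] -> total=1
Click 2 (0,2) count=1: revealed 1 new [(0,2)] -> total=2
Click 3 (1,0) count=1: revealed 1 new [(1,0)] -> total=3
Click 4 (0,5) count=0: revealed 4 new [(0,4) (0,5) (1,4) (1,5)] -> total=7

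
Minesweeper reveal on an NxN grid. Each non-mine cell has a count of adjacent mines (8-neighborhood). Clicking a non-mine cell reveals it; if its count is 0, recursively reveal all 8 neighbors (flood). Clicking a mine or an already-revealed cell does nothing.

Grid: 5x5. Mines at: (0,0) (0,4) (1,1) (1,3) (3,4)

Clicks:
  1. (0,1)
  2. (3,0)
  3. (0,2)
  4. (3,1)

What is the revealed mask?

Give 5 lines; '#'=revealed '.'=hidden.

Click 1 (0,1) count=2: revealed 1 new [(0,1)] -> total=1
Click 2 (3,0) count=0: revealed 12 new [(2,0) (2,1) (2,2) (2,3) (3,0) (3,1) (3,2) (3,3) (4,0) (4,1) (4,2) (4,3)] -> total=13
Click 3 (0,2) count=2: revealed 1 new [(0,2)] -> total=14
Click 4 (3,1) count=0: revealed 0 new [(none)] -> total=14

Answer: .##..
.....
####.
####.
####.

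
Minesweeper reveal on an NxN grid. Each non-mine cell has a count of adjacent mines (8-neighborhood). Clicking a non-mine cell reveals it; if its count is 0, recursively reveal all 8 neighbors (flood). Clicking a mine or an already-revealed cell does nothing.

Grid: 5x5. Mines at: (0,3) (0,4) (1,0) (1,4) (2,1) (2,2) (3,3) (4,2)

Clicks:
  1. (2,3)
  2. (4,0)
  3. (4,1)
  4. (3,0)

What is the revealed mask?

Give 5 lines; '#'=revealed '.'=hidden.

Answer: .....
.....
...#.
##...
##...

Derivation:
Click 1 (2,3) count=3: revealed 1 new [(2,3)] -> total=1
Click 2 (4,0) count=0: revealed 4 new [(3,0) (3,1) (4,0) (4,1)] -> total=5
Click 3 (4,1) count=1: revealed 0 new [(none)] -> total=5
Click 4 (3,0) count=1: revealed 0 new [(none)] -> total=5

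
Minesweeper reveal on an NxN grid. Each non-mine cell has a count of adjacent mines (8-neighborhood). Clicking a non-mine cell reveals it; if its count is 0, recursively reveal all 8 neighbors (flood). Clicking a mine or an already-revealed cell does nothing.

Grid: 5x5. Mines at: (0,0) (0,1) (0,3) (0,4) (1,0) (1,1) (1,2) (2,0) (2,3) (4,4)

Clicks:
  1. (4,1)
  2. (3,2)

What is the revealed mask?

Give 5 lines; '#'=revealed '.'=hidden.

Answer: .....
.....
.....
####.
####.

Derivation:
Click 1 (4,1) count=0: revealed 8 new [(3,0) (3,1) (3,2) (3,3) (4,0) (4,1) (4,2) (4,3)] -> total=8
Click 2 (3,2) count=1: revealed 0 new [(none)] -> total=8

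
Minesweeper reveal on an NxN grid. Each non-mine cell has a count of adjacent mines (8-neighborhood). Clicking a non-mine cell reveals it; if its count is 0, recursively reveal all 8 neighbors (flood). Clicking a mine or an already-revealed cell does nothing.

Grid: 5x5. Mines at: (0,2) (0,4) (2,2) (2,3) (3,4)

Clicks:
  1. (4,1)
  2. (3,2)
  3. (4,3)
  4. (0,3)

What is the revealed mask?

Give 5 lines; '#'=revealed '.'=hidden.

Click 1 (4,1) count=0: revealed 14 new [(0,0) (0,1) (1,0) (1,1) (2,0) (2,1) (3,0) (3,1) (3,2) (3,3) (4,0) (4,1) (4,2) (4,3)] -> total=14
Click 2 (3,2) count=2: revealed 0 new [(none)] -> total=14
Click 3 (4,3) count=1: revealed 0 new [(none)] -> total=14
Click 4 (0,3) count=2: revealed 1 new [(0,3)] -> total=15

Answer: ##.#.
##...
##...
####.
####.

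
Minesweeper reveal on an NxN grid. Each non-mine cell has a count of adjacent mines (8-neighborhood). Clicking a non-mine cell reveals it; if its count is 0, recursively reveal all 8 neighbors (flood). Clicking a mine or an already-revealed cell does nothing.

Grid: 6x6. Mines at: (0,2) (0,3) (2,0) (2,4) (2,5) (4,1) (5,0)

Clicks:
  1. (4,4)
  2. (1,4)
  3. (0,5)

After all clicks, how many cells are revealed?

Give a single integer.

Click 1 (4,4) count=0: revealed 12 new [(3,2) (3,3) (3,4) (3,5) (4,2) (4,3) (4,4) (4,5) (5,2) (5,3) (5,4) (5,5)] -> total=12
Click 2 (1,4) count=3: revealed 1 new [(1,4)] -> total=13
Click 3 (0,5) count=0: revealed 3 new [(0,4) (0,5) (1,5)] -> total=16

Answer: 16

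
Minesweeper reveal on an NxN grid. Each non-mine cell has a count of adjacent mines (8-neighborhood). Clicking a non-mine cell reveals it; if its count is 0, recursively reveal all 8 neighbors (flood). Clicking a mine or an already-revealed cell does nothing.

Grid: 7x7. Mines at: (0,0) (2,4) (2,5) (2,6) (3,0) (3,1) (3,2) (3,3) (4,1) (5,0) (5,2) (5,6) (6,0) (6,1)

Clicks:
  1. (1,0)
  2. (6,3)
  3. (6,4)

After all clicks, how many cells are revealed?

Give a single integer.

Answer: 10

Derivation:
Click 1 (1,0) count=1: revealed 1 new [(1,0)] -> total=1
Click 2 (6,3) count=1: revealed 1 new [(6,3)] -> total=2
Click 3 (6,4) count=0: revealed 8 new [(4,3) (4,4) (4,5) (5,3) (5,4) (5,5) (6,4) (6,5)] -> total=10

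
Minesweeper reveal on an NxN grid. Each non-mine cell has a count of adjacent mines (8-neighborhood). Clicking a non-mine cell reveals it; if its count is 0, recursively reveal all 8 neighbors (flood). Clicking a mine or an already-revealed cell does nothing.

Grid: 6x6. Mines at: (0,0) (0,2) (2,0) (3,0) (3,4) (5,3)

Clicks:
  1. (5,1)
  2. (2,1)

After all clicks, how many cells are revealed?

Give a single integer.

Click 1 (5,1) count=0: revealed 6 new [(4,0) (4,1) (4,2) (5,0) (5,1) (5,2)] -> total=6
Click 2 (2,1) count=2: revealed 1 new [(2,1)] -> total=7

Answer: 7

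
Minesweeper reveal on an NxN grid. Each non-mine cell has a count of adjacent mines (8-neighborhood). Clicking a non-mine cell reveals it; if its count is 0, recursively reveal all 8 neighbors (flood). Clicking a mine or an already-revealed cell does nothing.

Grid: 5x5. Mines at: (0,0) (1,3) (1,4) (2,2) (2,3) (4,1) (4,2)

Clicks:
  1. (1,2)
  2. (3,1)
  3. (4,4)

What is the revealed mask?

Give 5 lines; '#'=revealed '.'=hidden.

Click 1 (1,2) count=3: revealed 1 new [(1,2)] -> total=1
Click 2 (3,1) count=3: revealed 1 new [(3,1)] -> total=2
Click 3 (4,4) count=0: revealed 4 new [(3,3) (3,4) (4,3) (4,4)] -> total=6

Answer: .....
..#..
.....
.#.##
...##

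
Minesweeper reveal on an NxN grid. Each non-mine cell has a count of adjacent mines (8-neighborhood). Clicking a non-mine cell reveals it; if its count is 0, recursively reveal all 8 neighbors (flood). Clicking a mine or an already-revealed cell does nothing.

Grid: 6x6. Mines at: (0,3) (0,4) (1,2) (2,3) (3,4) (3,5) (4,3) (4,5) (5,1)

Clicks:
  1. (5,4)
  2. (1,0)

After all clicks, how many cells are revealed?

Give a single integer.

Click 1 (5,4) count=2: revealed 1 new [(5,4)] -> total=1
Click 2 (1,0) count=0: revealed 13 new [(0,0) (0,1) (1,0) (1,1) (2,0) (2,1) (2,2) (3,0) (3,1) (3,2) (4,0) (4,1) (4,2)] -> total=14

Answer: 14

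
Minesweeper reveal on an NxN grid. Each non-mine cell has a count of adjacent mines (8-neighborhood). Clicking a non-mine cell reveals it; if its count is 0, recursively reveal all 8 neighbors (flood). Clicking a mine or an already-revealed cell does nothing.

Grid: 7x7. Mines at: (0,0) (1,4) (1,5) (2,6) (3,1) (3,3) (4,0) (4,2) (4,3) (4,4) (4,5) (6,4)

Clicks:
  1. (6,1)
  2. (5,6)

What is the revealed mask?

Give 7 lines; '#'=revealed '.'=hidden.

Click 1 (6,1) count=0: revealed 8 new [(5,0) (5,1) (5,2) (5,3) (6,0) (6,1) (6,2) (6,3)] -> total=8
Click 2 (5,6) count=1: revealed 1 new [(5,6)] -> total=9

Answer: .......
.......
.......
.......
.......
####..#
####...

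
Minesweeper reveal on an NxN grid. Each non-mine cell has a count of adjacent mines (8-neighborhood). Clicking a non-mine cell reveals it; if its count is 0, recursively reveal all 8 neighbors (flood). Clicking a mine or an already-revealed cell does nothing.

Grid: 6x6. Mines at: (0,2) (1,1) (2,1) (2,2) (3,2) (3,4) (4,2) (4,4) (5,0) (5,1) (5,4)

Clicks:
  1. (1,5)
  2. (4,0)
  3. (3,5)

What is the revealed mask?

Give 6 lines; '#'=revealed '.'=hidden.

Answer: ...###
...###
...###
.....#
#.....
......

Derivation:
Click 1 (1,5) count=0: revealed 9 new [(0,3) (0,4) (0,5) (1,3) (1,4) (1,5) (2,3) (2,4) (2,5)] -> total=9
Click 2 (4,0) count=2: revealed 1 new [(4,0)] -> total=10
Click 3 (3,5) count=2: revealed 1 new [(3,5)] -> total=11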